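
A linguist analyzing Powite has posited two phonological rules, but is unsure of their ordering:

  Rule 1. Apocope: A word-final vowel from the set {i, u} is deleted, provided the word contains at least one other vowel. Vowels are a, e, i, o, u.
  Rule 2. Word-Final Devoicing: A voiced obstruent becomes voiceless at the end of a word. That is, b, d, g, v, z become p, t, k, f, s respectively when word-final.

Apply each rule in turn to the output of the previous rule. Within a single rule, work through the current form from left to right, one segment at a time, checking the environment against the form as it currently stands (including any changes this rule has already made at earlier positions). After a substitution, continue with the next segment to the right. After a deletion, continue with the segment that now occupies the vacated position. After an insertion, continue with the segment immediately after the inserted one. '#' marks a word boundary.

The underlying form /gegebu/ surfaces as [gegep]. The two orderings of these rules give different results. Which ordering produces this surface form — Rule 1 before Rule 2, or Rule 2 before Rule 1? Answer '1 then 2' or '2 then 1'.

Order 1 then 2:
  1 Apocope: [gegebu] → [gegeb]
  2 Word-Final Devoicing: [gegeb] → [gegep]
  result: [gegep]
Order 2 then 1:
  2 Word-Final Devoicing: no change — [gegebu]
  1 Apocope: [gegebu] → [gegeb]
  result: [gegeb]

1 then 2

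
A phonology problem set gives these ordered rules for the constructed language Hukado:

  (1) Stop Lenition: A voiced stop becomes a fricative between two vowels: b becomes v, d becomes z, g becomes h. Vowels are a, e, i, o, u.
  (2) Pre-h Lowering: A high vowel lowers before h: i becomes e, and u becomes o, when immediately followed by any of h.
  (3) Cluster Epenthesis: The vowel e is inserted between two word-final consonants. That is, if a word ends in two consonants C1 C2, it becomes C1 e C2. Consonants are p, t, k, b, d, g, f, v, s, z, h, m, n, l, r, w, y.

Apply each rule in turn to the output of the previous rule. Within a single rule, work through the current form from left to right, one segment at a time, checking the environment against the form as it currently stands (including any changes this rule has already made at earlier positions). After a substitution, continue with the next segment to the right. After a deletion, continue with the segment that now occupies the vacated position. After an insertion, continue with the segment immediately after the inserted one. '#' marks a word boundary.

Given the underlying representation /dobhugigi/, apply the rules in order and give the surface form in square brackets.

(1) Stop Lenition: [dobhugigi] → [dobhuhihi]
(2) Pre-h Lowering: [dobhuhihi] → [dobhohehi]
(3) Cluster Epenthesis: no change — [dobhohehi]

[dobhohehi]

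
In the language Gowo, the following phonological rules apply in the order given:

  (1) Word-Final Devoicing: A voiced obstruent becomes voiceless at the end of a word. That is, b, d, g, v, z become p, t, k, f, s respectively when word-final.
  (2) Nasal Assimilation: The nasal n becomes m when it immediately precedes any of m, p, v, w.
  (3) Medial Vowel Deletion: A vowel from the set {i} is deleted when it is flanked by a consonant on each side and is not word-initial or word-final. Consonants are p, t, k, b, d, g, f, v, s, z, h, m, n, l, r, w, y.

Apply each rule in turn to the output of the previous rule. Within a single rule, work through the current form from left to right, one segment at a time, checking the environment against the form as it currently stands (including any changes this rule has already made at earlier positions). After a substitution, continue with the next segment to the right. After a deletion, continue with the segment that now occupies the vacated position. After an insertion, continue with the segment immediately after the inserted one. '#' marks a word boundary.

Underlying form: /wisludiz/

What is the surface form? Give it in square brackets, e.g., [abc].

(1) Word-Final Devoicing: [wisludiz] → [wisludis]
(2) Nasal Assimilation: no change — [wisludis]
(3) Medial Vowel Deletion: [wisludis] → [wsluds]

[wsluds]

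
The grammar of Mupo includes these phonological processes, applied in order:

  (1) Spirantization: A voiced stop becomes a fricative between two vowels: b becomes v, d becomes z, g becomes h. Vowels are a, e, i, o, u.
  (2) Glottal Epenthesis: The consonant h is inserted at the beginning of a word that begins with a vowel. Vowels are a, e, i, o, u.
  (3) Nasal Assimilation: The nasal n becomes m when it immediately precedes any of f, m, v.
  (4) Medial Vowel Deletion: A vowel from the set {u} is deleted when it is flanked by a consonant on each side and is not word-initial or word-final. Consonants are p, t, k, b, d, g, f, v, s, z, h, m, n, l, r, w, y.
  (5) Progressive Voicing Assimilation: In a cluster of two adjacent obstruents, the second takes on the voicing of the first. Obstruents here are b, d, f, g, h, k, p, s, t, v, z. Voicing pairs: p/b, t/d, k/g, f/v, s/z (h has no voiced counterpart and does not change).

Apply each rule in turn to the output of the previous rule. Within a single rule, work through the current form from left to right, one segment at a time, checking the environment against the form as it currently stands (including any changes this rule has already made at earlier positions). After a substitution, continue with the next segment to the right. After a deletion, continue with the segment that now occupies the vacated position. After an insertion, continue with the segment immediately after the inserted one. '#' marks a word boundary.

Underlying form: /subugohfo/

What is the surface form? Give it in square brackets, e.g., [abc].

(1) Spirantization: [subugohfo] → [suvuhohfo]
(2) Glottal Epenthesis: no change — [suvuhohfo]
(3) Nasal Assimilation: no change — [suvuhohfo]
(4) Medial Vowel Deletion: [suvuhohfo] → [svhohfo]
(5) Progressive Voicing Assimilation: [svhohfo] → [sfhohfo]

[sfhohfo]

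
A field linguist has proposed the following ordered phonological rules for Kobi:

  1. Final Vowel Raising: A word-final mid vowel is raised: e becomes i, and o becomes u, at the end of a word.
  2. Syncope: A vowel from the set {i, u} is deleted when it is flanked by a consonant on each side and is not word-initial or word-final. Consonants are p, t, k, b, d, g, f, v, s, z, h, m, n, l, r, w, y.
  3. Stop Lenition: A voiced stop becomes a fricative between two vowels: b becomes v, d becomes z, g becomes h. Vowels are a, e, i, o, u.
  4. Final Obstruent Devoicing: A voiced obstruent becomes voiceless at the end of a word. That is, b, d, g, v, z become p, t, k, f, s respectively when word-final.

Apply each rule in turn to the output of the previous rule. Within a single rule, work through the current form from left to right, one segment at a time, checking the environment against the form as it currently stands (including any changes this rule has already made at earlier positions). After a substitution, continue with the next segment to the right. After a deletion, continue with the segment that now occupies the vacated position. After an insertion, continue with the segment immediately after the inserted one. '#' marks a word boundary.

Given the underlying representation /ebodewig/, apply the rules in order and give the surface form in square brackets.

1 Final Vowel Raising: no change — [ebodewig]
2 Syncope: [ebodewig] → [ebodewg]
3 Stop Lenition: [ebodewg] → [evozewg]
4 Final Obstruent Devoicing: [evozewg] → [evozewk]

[evozewk]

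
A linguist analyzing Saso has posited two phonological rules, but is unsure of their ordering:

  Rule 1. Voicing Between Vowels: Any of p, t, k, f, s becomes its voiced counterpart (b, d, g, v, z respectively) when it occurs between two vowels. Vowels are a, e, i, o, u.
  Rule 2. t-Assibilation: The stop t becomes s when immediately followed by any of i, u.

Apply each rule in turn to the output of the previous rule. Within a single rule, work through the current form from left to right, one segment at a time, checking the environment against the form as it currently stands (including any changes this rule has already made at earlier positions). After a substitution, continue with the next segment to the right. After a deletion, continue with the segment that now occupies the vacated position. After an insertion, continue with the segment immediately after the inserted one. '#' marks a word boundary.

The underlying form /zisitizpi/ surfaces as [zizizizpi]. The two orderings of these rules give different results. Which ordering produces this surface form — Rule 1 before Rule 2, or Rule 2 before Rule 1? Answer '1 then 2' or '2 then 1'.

Order 1 then 2:
  1 Voicing Between Vowels: [zisitizpi] → [zizidizpi]
  2 t-Assibilation: no change — [zizidizpi]
  result: [zizidizpi]
Order 2 then 1:
  2 t-Assibilation: [zisitizpi] → [zisisizpi]
  1 Voicing Between Vowels: [zisisizpi] → [zizizizpi]
  result: [zizizizpi]

2 then 1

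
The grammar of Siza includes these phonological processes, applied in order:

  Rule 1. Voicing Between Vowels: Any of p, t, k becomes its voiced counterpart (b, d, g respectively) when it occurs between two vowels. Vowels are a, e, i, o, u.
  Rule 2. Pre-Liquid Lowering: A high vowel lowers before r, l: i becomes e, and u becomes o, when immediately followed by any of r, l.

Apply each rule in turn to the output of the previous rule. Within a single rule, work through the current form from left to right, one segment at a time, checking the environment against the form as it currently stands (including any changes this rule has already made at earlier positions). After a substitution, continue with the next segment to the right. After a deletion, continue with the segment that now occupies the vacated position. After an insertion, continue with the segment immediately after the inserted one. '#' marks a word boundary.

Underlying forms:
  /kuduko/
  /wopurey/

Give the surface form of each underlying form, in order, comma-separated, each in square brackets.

/kuduko/:
  Rule 1 Voicing Between Vowels: [kuduko] → [kudugo]
  Rule 2 Pre-Liquid Lowering: no change — [kudugo]
/wopurey/:
  Rule 1 Voicing Between Vowels: [wopurey] → [woburey]
  Rule 2 Pre-Liquid Lowering: [woburey] → [woborey]

[kudugo], [woborey]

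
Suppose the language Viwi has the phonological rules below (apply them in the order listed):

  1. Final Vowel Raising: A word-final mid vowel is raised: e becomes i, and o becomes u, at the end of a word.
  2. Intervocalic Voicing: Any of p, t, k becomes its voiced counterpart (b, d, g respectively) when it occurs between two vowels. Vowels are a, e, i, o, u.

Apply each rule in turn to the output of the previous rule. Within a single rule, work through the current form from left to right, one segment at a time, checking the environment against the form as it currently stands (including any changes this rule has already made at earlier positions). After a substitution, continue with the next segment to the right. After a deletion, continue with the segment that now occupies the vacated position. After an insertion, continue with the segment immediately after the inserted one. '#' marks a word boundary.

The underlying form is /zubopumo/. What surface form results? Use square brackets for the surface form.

1 Final Vowel Raising: [zubopumo] → [zubopumu]
2 Intervocalic Voicing: [zubopumu] → [zubobumu]

[zubobumu]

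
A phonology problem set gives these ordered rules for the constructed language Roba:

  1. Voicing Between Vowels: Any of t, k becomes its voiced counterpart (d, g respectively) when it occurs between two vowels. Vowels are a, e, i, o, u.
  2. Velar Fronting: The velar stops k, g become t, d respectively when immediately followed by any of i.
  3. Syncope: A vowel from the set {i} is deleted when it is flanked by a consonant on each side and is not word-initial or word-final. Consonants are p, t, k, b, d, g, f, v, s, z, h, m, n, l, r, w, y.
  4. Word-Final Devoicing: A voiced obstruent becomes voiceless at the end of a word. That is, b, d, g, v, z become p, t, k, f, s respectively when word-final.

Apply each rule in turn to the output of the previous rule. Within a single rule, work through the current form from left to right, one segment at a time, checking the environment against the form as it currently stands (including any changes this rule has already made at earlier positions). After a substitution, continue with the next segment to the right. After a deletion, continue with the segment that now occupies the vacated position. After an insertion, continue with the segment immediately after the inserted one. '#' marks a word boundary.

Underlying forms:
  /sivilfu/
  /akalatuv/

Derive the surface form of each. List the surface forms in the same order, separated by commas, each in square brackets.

[svlfu], [agaladuf]

/sivilfu/:
  1 Voicing Between Vowels: no change — [sivilfu]
  2 Velar Fronting: no change — [sivilfu]
  3 Syncope: [sivilfu] → [svlfu]
  4 Word-Final Devoicing: no change — [svlfu]
/akalatuv/:
  1 Voicing Between Vowels: [akalatuv] → [agaladuv]
  2 Velar Fronting: no change — [agaladuv]
  3 Syncope: no change — [agaladuv]
  4 Word-Final Devoicing: [agaladuv] → [agaladuf]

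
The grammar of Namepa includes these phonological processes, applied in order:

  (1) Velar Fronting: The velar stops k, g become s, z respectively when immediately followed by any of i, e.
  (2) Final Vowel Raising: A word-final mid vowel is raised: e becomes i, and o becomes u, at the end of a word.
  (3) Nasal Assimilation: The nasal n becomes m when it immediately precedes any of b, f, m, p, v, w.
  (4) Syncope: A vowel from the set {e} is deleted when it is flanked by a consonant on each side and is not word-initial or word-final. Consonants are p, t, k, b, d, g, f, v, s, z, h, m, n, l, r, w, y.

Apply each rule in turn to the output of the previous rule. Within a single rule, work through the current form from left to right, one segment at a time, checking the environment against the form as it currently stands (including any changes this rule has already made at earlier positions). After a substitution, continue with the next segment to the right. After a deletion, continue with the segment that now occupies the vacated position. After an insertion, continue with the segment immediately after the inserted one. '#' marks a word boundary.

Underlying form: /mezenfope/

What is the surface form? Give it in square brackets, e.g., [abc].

(1) Velar Fronting: no change — [mezenfope]
(2) Final Vowel Raising: [mezenfope] → [mezenfopi]
(3) Nasal Assimilation: [mezenfopi] → [mezemfopi]
(4) Syncope: [mezemfopi] → [mzmfopi]

[mzmfopi]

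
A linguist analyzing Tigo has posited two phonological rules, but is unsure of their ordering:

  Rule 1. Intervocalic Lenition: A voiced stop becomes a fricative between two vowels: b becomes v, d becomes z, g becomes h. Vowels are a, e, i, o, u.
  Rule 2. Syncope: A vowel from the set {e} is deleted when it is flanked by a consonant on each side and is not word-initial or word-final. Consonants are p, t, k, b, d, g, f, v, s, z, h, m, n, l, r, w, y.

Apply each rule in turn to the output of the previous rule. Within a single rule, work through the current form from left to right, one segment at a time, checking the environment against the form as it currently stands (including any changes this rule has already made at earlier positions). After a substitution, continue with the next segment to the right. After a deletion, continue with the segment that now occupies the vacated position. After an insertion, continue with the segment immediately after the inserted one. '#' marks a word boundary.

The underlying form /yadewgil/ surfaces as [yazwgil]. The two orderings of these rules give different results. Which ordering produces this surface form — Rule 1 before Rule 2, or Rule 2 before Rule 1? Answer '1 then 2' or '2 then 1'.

Order 1 then 2:
  1 Intervocalic Lenition: [yadewgil] → [yazewgil]
  2 Syncope: [yazewgil] → [yazwgil]
  result: [yazwgil]
Order 2 then 1:
  2 Syncope: [yadewgil] → [yadwgil]
  1 Intervocalic Lenition: no change — [yadwgil]
  result: [yadwgil]

1 then 2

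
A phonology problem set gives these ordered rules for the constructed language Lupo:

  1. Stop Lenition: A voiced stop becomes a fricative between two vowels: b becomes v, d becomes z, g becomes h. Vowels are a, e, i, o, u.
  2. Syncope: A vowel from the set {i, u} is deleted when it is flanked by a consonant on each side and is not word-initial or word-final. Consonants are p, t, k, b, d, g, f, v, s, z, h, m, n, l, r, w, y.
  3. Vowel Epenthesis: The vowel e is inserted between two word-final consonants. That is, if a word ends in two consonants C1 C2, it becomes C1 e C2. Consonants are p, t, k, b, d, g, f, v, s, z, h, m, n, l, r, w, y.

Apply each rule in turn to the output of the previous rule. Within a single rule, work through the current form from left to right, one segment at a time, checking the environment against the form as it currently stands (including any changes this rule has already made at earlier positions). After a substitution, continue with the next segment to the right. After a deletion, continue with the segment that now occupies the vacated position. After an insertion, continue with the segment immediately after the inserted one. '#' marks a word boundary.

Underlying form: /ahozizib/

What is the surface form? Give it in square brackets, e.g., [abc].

[ahozzeb]

1 Stop Lenition: no change — [ahozizib]
2 Syncope: [ahozizib] → [ahozzb]
3 Vowel Epenthesis: [ahozzb] → [ahozzeb]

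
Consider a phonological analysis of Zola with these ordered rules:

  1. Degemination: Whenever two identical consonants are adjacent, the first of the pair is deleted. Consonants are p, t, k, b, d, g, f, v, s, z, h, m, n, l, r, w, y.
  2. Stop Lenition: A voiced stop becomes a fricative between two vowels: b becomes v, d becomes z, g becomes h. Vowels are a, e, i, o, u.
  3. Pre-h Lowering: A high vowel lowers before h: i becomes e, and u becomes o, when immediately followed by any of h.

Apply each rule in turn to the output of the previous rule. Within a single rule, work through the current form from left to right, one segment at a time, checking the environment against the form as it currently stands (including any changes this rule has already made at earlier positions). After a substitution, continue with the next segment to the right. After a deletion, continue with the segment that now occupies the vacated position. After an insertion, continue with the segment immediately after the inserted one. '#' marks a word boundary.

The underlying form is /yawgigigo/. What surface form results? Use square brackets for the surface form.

1 Degemination: no change — [yawgigigo]
2 Stop Lenition: [yawgigigo] → [yawgihiho]
3 Pre-h Lowering: [yawgihiho] → [yawgeheho]

[yawgeheho]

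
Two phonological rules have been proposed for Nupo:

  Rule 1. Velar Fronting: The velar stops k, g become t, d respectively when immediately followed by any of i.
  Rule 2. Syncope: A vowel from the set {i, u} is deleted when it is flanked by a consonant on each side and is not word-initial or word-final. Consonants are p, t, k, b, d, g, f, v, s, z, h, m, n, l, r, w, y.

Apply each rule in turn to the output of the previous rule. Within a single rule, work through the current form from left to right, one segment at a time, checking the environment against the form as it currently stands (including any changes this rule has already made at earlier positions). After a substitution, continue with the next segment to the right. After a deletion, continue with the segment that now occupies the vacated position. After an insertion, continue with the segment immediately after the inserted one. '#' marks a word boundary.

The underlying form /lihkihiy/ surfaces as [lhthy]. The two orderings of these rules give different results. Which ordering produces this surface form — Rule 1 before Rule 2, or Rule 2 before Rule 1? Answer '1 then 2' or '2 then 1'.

1 then 2

Order 1 then 2:
  1 Velar Fronting: [lihkihiy] → [lihtihiy]
  2 Syncope: [lihtihiy] → [lhthy]
  result: [lhthy]
Order 2 then 1:
  2 Syncope: [lihkihiy] → [lhkhy]
  1 Velar Fronting: no change — [lhkhy]
  result: [lhkhy]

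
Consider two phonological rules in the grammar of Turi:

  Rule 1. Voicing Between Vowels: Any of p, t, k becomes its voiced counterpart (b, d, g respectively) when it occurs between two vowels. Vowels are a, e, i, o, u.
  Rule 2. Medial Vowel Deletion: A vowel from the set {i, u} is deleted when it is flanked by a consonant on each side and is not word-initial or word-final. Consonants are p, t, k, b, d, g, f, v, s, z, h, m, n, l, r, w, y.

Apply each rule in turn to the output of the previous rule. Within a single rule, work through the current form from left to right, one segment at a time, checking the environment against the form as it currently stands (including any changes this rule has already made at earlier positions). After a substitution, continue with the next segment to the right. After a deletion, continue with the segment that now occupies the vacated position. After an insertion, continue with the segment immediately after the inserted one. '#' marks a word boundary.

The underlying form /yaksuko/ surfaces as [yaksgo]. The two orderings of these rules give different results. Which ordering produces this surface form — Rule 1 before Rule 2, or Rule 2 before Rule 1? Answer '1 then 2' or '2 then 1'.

1 then 2

Order 1 then 2:
  1 Voicing Between Vowels: [yaksuko] → [yaksugo]
  2 Medial Vowel Deletion: [yaksugo] → [yaksgo]
  result: [yaksgo]
Order 2 then 1:
  2 Medial Vowel Deletion: [yaksuko] → [yaksko]
  1 Voicing Between Vowels: no change — [yaksko]
  result: [yaksko]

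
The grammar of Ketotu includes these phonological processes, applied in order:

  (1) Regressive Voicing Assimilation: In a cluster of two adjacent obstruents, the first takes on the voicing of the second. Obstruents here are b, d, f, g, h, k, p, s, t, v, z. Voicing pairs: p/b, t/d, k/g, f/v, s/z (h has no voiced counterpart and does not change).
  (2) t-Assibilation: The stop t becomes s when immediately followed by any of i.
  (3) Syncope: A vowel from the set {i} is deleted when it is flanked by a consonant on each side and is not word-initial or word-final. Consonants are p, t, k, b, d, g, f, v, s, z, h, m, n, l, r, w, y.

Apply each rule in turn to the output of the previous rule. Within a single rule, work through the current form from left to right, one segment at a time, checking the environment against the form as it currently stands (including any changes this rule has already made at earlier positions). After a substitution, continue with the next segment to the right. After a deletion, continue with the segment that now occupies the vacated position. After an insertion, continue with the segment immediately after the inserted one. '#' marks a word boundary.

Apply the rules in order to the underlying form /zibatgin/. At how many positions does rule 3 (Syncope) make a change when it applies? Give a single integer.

2

(1) Regressive Voicing Assimilation: [zibatgin] → [zibadgin]
(2) t-Assibilation: no change — [zibadgin]
(3) Syncope: [zibadgin] → [zbadgn]
Rule 3 changed 2 position(s).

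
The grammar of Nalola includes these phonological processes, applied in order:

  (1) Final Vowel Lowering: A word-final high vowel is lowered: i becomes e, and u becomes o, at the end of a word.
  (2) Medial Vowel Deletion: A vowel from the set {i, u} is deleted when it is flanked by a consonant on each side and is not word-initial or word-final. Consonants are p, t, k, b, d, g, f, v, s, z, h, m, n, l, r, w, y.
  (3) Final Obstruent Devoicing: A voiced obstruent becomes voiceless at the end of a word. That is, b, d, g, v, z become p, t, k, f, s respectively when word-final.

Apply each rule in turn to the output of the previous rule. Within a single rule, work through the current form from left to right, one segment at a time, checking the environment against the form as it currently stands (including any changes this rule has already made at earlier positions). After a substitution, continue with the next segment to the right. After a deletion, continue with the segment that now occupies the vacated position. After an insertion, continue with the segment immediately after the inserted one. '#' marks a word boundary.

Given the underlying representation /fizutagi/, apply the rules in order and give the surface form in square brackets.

(1) Final Vowel Lowering: [fizutagi] → [fizutage]
(2) Medial Vowel Deletion: [fizutage] → [fztage]
(3) Final Obstruent Devoicing: no change — [fztage]

[fztage]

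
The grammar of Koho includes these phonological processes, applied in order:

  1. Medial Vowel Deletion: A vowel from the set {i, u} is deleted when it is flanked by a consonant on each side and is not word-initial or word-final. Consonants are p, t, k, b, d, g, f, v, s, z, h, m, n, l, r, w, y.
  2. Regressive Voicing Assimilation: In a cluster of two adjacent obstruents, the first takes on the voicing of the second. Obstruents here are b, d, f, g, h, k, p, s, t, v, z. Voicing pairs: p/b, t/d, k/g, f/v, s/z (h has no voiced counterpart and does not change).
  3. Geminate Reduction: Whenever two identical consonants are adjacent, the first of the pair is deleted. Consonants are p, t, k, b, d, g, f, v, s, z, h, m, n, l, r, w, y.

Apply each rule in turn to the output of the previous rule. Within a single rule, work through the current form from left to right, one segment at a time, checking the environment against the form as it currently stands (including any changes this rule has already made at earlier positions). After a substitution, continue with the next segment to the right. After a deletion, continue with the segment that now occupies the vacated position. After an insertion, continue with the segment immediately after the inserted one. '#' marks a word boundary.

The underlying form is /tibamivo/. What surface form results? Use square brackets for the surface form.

1 Medial Vowel Deletion: [tibamivo] → [tbamvo]
2 Regressive Voicing Assimilation: [tbamvo] → [dbamvo]
3 Geminate Reduction: no change — [dbamvo]

[dbamvo]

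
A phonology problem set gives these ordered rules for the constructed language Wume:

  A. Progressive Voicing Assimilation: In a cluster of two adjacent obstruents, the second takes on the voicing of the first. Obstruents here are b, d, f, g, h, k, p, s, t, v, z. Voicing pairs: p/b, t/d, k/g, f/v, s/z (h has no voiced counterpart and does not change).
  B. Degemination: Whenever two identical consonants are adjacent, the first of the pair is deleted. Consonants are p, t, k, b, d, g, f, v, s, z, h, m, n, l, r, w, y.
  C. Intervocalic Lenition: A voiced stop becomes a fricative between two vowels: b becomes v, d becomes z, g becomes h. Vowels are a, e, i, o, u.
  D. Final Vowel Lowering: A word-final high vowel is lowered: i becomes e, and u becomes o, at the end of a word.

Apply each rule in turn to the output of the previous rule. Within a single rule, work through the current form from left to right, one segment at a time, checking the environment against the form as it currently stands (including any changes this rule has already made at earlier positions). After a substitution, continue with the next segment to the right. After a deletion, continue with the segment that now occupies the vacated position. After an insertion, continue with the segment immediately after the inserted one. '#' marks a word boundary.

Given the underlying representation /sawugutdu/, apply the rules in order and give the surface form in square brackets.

A Progressive Voicing Assimilation: [sawugutdu] → [sawuguttu]
B Degemination: [sawuguttu] → [sawugutu]
C Intervocalic Lenition: [sawugutu] → [sawuhutu]
D Final Vowel Lowering: [sawuhutu] → [sawuhuto]

[sawuhuto]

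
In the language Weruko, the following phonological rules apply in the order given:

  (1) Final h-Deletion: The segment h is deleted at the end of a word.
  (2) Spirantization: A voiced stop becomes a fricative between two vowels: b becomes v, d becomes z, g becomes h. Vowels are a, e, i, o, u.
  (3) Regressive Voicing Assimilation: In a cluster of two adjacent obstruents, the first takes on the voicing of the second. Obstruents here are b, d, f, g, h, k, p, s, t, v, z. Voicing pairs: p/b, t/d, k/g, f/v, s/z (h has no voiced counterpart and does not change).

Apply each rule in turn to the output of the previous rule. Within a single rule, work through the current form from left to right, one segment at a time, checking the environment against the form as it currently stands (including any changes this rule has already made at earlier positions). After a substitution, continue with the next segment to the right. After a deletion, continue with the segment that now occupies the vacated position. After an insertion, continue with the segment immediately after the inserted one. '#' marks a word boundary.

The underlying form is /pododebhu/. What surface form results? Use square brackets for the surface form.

(1) Final h-Deletion: no change — [pododebhu]
(2) Spirantization: [pododebhu] → [pozozebhu]
(3) Regressive Voicing Assimilation: [pozozebhu] → [pozozephu]

[pozozephu]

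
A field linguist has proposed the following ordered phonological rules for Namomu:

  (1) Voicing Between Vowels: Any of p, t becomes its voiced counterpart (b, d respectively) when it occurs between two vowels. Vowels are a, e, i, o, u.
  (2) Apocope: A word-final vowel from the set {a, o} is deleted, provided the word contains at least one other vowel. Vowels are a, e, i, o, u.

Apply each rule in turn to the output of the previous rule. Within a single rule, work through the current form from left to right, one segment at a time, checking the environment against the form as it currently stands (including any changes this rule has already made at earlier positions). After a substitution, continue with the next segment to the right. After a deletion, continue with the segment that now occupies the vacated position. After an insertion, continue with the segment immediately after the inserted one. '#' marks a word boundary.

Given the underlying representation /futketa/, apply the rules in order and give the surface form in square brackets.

(1) Voicing Between Vowels: [futketa] → [futkeda]
(2) Apocope: [futkeda] → [futked]

[futked]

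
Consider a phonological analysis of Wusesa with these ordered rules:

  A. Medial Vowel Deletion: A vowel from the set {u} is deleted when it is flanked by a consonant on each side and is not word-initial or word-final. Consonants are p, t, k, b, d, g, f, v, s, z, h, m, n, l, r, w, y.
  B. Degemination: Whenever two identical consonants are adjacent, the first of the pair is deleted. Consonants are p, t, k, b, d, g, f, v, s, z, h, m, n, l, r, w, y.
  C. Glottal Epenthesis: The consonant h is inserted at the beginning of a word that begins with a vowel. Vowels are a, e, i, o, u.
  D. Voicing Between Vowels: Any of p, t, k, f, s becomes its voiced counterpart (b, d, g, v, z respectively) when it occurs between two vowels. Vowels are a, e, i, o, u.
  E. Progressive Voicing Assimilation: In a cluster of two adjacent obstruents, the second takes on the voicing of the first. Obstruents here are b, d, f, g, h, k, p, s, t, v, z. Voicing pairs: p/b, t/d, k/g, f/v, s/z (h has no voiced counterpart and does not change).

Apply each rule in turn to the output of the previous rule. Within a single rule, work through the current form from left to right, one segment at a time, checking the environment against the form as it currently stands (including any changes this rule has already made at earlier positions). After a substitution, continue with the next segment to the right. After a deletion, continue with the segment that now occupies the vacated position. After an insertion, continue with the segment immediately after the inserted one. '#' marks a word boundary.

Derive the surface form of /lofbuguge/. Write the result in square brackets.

[lofpke]

A Medial Vowel Deletion: [lofbuguge] → [lofbgge]
B Degemination: [lofbgge] → [lofbge]
C Glottal Epenthesis: no change — [lofbge]
D Voicing Between Vowels: no change — [lofbge]
E Progressive Voicing Assimilation: [lofbge] → [lofpke]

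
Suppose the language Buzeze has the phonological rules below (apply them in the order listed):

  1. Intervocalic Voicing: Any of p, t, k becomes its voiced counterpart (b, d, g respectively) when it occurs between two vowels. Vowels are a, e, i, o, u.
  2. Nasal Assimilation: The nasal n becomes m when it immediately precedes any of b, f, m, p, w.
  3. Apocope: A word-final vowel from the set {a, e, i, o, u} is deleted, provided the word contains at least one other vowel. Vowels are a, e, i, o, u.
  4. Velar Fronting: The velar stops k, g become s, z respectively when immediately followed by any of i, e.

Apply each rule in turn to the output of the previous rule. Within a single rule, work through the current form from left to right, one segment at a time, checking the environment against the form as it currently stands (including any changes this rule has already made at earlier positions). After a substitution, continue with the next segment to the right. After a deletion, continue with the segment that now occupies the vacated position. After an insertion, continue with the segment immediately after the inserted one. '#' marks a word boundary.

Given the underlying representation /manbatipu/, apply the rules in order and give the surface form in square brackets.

1 Intervocalic Voicing: [manbatipu] → [manbadibu]
2 Nasal Assimilation: [manbadibu] → [mambadibu]
3 Apocope: [mambadibu] → [mambadib]
4 Velar Fronting: no change — [mambadib]

[mambadib]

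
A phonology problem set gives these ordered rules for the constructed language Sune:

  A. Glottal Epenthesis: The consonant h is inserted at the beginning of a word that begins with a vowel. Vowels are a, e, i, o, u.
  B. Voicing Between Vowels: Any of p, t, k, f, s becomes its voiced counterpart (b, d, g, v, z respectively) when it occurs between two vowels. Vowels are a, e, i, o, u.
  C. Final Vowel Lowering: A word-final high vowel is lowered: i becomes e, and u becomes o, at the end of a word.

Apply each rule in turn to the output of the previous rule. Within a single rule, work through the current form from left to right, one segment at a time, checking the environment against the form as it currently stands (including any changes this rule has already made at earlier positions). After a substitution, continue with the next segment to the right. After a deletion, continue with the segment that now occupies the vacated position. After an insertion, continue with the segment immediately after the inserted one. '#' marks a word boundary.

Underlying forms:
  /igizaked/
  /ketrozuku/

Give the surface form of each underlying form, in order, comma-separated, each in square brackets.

/igizaked/:
  A Glottal Epenthesis: [igizaked] → [higizaked]
  B Voicing Between Vowels: [higizaked] → [higizaged]
  C Final Vowel Lowering: no change — [higizaged]
/ketrozuku/:
  A Glottal Epenthesis: no change — [ketrozuku]
  B Voicing Between Vowels: [ketrozuku] → [ketrozugu]
  C Final Vowel Lowering: [ketrozugu] → [ketrozugo]

[higizaged], [ketrozugo]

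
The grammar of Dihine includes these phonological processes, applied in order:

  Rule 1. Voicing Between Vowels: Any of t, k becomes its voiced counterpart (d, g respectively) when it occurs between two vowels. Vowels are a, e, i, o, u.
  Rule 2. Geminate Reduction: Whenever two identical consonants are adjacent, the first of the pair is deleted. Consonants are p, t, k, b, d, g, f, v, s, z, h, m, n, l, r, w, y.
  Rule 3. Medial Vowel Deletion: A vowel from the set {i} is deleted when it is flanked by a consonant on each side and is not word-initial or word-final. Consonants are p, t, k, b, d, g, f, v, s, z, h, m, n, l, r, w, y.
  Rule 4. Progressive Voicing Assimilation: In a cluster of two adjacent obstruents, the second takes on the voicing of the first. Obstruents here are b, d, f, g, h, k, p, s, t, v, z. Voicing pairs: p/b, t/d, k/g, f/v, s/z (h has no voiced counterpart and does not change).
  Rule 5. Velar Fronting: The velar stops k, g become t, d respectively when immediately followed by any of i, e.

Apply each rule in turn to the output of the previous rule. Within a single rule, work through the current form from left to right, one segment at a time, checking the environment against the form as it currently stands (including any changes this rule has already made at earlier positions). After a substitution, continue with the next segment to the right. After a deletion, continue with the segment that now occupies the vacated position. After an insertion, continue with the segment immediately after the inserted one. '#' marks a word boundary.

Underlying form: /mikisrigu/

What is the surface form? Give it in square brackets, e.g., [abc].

[mgzrgu]

Rule 1 Voicing Between Vowels: [mikisrigu] → [migisrigu]
Rule 2 Geminate Reduction: no change — [migisrigu]
Rule 3 Medial Vowel Deletion: [migisrigu] → [mgsrgu]
Rule 4 Progressive Voicing Assimilation: [mgsrgu] → [mgzrgu]
Rule 5 Velar Fronting: no change — [mgzrgu]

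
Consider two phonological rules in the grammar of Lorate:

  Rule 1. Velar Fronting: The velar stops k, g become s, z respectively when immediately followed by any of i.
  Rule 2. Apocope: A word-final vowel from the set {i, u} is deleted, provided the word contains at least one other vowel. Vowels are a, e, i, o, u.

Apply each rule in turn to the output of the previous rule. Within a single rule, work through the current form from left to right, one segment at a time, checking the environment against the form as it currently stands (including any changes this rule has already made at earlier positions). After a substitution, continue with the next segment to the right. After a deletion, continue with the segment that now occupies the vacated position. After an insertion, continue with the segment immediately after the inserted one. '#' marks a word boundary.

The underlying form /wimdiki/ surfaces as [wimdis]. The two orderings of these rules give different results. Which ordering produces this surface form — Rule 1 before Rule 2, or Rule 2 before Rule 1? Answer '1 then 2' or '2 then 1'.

1 then 2

Order 1 then 2:
  1 Velar Fronting: [wimdiki] → [wimdisi]
  2 Apocope: [wimdisi] → [wimdis]
  result: [wimdis]
Order 2 then 1:
  2 Apocope: [wimdiki] → [wimdik]
  1 Velar Fronting: no change — [wimdik]
  result: [wimdik]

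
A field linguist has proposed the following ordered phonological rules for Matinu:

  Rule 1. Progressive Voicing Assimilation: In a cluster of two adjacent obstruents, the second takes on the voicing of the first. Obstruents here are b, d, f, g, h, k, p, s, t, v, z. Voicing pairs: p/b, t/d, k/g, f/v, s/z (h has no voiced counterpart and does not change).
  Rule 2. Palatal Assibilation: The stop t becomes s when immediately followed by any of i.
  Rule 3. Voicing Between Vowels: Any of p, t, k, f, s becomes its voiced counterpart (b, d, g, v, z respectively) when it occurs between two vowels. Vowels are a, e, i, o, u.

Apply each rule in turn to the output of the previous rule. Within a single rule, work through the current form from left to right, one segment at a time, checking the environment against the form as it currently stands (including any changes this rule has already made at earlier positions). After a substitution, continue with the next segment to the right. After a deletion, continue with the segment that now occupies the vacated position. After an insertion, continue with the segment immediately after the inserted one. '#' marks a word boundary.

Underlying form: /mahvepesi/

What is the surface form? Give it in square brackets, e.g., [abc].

[mahfebezi]

Rule 1 Progressive Voicing Assimilation: [mahvepesi] → [mahfepesi]
Rule 2 Palatal Assibilation: no change — [mahfepesi]
Rule 3 Voicing Between Vowels: [mahfepesi] → [mahfebezi]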